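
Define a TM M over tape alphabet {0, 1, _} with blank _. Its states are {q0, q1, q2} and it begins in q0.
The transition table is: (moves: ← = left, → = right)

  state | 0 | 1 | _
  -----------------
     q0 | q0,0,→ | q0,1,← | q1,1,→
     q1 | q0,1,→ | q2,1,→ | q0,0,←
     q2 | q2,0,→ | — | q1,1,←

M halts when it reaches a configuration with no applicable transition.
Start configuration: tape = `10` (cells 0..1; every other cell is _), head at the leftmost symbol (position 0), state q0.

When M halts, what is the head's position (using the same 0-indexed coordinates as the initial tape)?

0

state=q0 head=0 tape=__[1]0_   (q0,1)→(q0,1,←)
state=q0 head=-1 tape=_[_]10_   (q0,_)→(q1,1,→)
state=q1 head=0 tape=_1[1]0_   (q1,1)→(q2,1,→)
state=q2 head=1 tape=_11[0]_   (q2,0)→(q2,0,→)
state=q2 head=2 tape=_110[_]   (q2,_)→(q1,1,←)
state=q1 head=1 tape=_11[0]1   (q1,0)→(q0,1,→)
state=q0 head=2 tape=_111[1]   (q0,1)→(q0,1,←)
state=q0 head=1 tape=_11[1]1   (q0,1)→(q0,1,←)
state=q0 head=0 tape=_1[1]11   (q0,1)→(q0,1,←)
state=q0 head=-1 tape=_[1]111   (q0,1)→(q0,1,←)
state=q0 head=-2 tape=[_]1111   (q0,_)→(q1,1,→)
state=q1 head=-1 tape=1[1]111   (q1,1)→(q2,1,→)
state=q2 head=0 tape=11[1]11
At halt the head is at cell 0.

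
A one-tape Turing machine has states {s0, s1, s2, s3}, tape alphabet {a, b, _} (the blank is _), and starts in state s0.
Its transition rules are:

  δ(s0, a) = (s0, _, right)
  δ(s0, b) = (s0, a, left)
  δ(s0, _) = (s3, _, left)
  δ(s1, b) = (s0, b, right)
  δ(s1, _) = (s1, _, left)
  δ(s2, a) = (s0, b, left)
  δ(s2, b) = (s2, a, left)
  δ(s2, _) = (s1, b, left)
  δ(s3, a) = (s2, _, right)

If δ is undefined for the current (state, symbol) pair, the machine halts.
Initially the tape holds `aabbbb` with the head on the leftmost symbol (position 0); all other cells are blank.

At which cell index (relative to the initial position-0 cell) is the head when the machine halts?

s0 | [a]abbbb   read a → write _, move right, go to s0
s0 | _[a]bbbb   read a → write _, move right, go to s0
s0 | __[b]bbb   read b → write a, move left, go to s0
s0 | _[_]abbb   read _ → write _, move left, go to s3
s3 | [_]_abbb
At halt the head is at cell 0.

0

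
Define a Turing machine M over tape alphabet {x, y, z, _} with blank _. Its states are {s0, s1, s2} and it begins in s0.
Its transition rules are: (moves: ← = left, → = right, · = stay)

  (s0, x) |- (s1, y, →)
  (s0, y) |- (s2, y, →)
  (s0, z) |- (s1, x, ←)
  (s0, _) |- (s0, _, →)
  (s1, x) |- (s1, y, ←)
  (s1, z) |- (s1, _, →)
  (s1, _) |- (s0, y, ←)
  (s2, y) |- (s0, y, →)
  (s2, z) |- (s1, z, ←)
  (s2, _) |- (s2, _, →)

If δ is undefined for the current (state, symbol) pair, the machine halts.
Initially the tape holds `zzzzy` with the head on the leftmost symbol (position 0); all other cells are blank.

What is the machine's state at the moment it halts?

s2

s0 | __[z]zzzy   read z → write x, move ←, go to s1
s1 | _[_]xzzzy   read _ → write y, move ←, go to s0
s0 | [_]yxzzzy   read _ → write _, move →, go to s0
s0 | _[y]xzzzy   read y → write y, move →, go to s2
s2 | _y[x]zzzy
No transition is defined for (s2, x); M halts in state s2.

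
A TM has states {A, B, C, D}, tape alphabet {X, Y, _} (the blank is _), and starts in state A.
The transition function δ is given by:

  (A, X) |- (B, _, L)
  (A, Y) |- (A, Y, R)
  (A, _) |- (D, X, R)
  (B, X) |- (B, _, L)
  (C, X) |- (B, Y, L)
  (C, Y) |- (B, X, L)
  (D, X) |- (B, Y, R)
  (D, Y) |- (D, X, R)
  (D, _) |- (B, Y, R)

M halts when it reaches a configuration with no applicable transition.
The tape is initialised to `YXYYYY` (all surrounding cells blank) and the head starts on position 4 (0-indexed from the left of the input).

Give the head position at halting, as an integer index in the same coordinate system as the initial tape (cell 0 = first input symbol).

8

state=A head=4 tape=YXYY[Y]Y___   (A,Y)→(A,Y,R)
state=A head=5 tape=YXYYY[Y]___   (A,Y)→(A,Y,R)
state=A head=6 tape=YXYYYY[_]__   (A,_)→(D,X,R)
state=D head=7 tape=YXYYYYX[_]_   (D,_)→(B,Y,R)
state=B head=8 tape=YXYYYYXY[_]
At halt the head is at cell 8.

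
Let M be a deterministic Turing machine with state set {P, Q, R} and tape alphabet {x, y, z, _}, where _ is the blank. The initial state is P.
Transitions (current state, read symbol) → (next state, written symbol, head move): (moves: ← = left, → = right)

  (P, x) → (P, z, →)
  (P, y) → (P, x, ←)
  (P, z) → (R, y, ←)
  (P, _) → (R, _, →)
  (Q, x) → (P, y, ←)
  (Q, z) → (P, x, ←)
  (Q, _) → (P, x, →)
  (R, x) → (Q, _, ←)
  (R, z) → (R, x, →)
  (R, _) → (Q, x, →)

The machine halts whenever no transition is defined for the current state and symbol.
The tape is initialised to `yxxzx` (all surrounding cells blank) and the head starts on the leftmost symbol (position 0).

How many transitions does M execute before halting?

P | _[y]xxzx   read y → write x, move ←, go to P
P | [_]xxxzx   read _ → write _, move →, go to R
R | _[x]xxzx   read x → write _, move ←, go to Q
Q | [_]_xxzx   read _ → write x, move →, go to P
P | x[_]xxzx   read _ → write _, move →, go to R
R | x_[x]xzx   read x → write _, move ←, go to Q
Q | x[_]_xzx   read _ → write x, move →, go to P
P | xx[_]xzx   read _ → write _, move →, go to R
R | xx_[x]zx   read x → write _, move ←, go to Q
Q | xx[_]_zx   read _ → write x, move →, go to P
P | xxx[_]zx   read _ → write _, move →, go to R
R | xxx_[z]x   read z → write x, move →, go to R
R | xxx_x[x]   read x → write _, move ←, go to Q
Q | xxx_[x]_   read x → write y, move ←, go to P
P | xxx[_]y_   read _ → write _, move →, go to R
R | xxx_[y]_
M halts after 15 transitions.

15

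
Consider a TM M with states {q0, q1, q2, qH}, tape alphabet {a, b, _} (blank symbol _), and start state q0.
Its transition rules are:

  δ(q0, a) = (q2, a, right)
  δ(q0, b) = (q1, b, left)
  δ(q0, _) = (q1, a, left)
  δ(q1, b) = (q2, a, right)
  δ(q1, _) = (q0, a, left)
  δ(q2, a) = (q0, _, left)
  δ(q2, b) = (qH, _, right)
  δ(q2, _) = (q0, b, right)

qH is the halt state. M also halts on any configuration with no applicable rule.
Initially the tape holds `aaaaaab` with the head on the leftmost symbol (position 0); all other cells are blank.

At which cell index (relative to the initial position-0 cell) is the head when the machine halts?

7

q0 | [a]aaaaab_   read a → write a, move right, go to q2
q2 | a[a]aaaab_   read a → write _, move left, go to q0
q0 | [a]_aaaab_   read a → write a, move right, go to q2
q2 | a[_]aaaab_   read _ → write b, move right, go to q0
q0 | ab[a]aaab_   read a → write a, move right, go to q2
q2 | aba[a]aab_   read a → write _, move left, go to q0
q0 | ab[a]_aab_   read a → write a, move right, go to q2
q2 | aba[_]aab_   read _ → write b, move right, go to q0
q0 | abab[a]ab_   read a → write a, move right, go to q2
q2 | ababa[a]b_   read a → write _, move left, go to q0
q0 | abab[a]_b_   read a → write a, move right, go to q2
q2 | ababa[_]b_   read _ → write b, move right, go to q0
q0 | ababab[b]_   read b → write b, move left, go to q1
q1 | ababa[b]b_   read b → write a, move right, go to q2
q2 | ababaa[b]_   read b → write _, move right, go to qH
qH | ababaa_[_]
At halt the head is at cell 7.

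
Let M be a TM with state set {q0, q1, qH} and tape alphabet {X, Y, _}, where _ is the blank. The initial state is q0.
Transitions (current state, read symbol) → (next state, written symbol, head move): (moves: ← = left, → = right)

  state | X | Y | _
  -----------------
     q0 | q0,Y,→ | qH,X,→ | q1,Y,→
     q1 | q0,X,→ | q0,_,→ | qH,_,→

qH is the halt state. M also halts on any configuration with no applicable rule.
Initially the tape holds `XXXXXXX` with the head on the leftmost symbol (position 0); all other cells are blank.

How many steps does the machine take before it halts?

9

q0 | [X]XXXXXX___   read X → write Y, move →, go to q0
q0 | Y[X]XXXXX___   read X → write Y, move →, go to q0
q0 | YY[X]XXXX___   read X → write Y, move →, go to q0
q0 | YYY[X]XXX___   read X → write Y, move →, go to q0
q0 | YYYY[X]XX___   read X → write Y, move →, go to q0
q0 | YYYYY[X]X___   read X → write Y, move →, go to q0
q0 | YYYYYY[X]___   read X → write Y, move →, go to q0
q0 | YYYYYYY[_]__   read _ → write Y, move →, go to q1
q1 | YYYYYYYY[_]_   read _ → write _, move →, go to qH
qH | YYYYYYYY_[_]
M halts after 9 transitions.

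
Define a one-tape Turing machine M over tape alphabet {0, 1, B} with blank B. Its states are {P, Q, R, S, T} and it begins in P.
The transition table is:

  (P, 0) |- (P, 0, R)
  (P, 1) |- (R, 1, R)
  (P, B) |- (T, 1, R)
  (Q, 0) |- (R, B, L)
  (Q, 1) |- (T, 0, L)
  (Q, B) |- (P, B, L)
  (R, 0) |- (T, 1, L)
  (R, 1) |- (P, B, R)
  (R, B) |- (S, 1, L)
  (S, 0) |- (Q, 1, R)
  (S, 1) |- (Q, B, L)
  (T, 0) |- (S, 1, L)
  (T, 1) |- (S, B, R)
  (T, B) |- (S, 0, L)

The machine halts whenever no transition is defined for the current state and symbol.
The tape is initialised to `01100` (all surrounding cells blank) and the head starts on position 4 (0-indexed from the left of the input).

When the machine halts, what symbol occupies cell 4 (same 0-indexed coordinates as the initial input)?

B

state=P head=4 tape=BB0110[0]BB   (P,0)→(P,0,R)
state=P head=5 tape=BB01100[B]B   (P,B)→(T,1,R)
state=T head=6 tape=BB011001[B]   (T,B)→(S,0,L)
state=S head=5 tape=BB01100[1]0   (S,1)→(Q,B,L)
state=Q head=4 tape=BB0110[0]B0   (Q,0)→(R,B,L)
state=R head=3 tape=BB011[0]BB0   (R,0)→(T,1,L)
state=T head=2 tape=BB01[1]1BB0   (T,1)→(S,B,R)
state=S head=3 tape=BB01B[1]BB0   (S,1)→(Q,B,L)
state=Q head=2 tape=BB01[B]BBB0   (Q,B)→(P,B,L)
state=P head=1 tape=BB0[1]BBBB0   (P,1)→(R,1,R)
state=R head=2 tape=BB01[B]BBB0   (R,B)→(S,1,L)
state=S head=1 tape=BB0[1]1BBB0   (S,1)→(Q,B,L)
state=Q head=0 tape=BB[0]B1BBB0   (Q,0)→(R,B,L)
state=R head=-1 tape=B[B]BB1BBB0   (R,B)→(S,1,L)
state=S head=-2 tape=[B]1BB1BBB0
Cell 4 holds B when M halts.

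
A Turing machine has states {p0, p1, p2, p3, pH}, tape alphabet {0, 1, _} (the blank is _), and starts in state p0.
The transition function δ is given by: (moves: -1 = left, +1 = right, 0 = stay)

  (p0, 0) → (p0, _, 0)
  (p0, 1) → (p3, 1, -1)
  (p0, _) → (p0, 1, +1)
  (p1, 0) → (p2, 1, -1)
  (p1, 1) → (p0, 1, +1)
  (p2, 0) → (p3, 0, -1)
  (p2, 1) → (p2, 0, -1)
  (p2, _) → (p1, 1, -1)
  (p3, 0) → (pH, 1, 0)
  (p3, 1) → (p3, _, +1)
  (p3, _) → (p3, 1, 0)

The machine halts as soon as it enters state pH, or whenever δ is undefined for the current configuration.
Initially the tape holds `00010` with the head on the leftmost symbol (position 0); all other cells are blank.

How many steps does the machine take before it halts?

state=p0 head=0 tape=[0]0010   (p0,0)→(p0,_,0)
state=p0 head=0 tape=[_]0010   (p0,_)→(p0,1,+1)
state=p0 head=1 tape=1[0]010   (p0,0)→(p0,_,0)
state=p0 head=1 tape=1[_]010   (p0,_)→(p0,1,+1)
state=p0 head=2 tape=11[0]10   (p0,0)→(p0,_,0)
state=p0 head=2 tape=11[_]10   (p0,_)→(p0,1,+1)
state=p0 head=3 tape=111[1]0   (p0,1)→(p3,1,-1)
state=p3 head=2 tape=11[1]10   (p3,1)→(p3,_,+1)
state=p3 head=3 tape=11_[1]0   (p3,1)→(p3,_,+1)
state=p3 head=4 tape=11__[0]   (p3,0)→(pH,1,0)
state=pH head=4 tape=11__[1]
M halts after 10 transitions.

10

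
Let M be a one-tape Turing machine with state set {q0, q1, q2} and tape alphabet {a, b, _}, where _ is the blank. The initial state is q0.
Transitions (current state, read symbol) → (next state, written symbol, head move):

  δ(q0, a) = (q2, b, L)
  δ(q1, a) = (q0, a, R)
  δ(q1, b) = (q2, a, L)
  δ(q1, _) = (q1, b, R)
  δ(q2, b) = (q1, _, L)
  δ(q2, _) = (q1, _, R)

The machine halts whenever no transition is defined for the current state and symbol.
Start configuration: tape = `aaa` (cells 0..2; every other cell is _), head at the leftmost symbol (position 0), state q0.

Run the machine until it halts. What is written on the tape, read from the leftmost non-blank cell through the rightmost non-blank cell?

aba

q0 | _[a]aa   read a → write b, move L, go to q2
q2 | [_]baa   read _ → write _, move R, go to q1
q1 | _[b]aa   read b → write a, move L, go to q2
q2 | [_]aaa   read _ → write _, move R, go to q1
q1 | _[a]aa   read a → write a, move R, go to q0
q0 | _a[a]a   read a → write b, move L, go to q2
q2 | _[a]ba
The non-blank tape span at halt is aba.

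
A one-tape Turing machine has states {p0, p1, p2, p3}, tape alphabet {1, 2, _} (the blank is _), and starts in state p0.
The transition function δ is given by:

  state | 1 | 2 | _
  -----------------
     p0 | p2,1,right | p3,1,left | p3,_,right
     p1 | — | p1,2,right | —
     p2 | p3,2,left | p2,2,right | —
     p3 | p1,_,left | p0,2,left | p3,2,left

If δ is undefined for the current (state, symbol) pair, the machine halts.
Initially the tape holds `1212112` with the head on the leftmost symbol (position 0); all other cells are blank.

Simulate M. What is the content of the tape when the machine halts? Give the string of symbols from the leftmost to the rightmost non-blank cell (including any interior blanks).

121222

p0 | _[1]212112   read 1 → write 1, move right, go to p2
p2 | _1[2]12112   read 2 → write 2, move right, go to p2
p2 | _12[1]2112   read 1 → write 2, move left, go to p3
p3 | _1[2]22112   read 2 → write 2, move left, go to p0
p0 | _[1]222112   read 1 → write 1, move right, go to p2
p2 | _1[2]22112   read 2 → write 2, move right, go to p2
p2 | _12[2]2112   read 2 → write 2, move right, go to p2
p2 | _122[2]112   read 2 → write 2, move right, go to p2
p2 | _1222[1]12   read 1 → write 2, move left, go to p3
p3 | _122[2]212   read 2 → write 2, move left, go to p0
p0 | _12[2]2212   read 2 → write 1, move left, go to p3
p3 | _1[2]12212   read 2 → write 2, move left, go to p0
p0 | _[1]212212   read 1 → write 1, move right, go to p2
p2 | _1[2]12212   read 2 → write 2, move right, go to p2
p2 | _12[1]2212   read 1 → write 2, move left, go to p3
p3 | _1[2]22212   read 2 → write 2, move left, go to p0
p0 | _[1]222212   read 1 → write 1, move right, go to p2
p2 | _1[2]22212   read 2 → write 2, move right, go to p2
p2 | _12[2]2212   read 2 → write 2, move right, go to p2
p2 | _122[2]212   read 2 → write 2, move right, go to p2
p2 | _1222[2]12   read 2 → write 2, move right, go to p2
p2 | _12222[1]2   read 1 → write 2, move left, go to p3
p3 | _1222[2]22   read 2 → write 2, move left, go to p0
p0 | _122[2]222   read 2 → write 1, move left, go to p3
p3 | _12[2]1222   read 2 → write 2, move left, go to p0
p0 | _1[2]21222   read 2 → write 1, move left, go to p3
p3 | _[1]121222   read 1 → write _, move left, go to p1
p1 | [_]_121222
The non-blank tape span at halt is 121222.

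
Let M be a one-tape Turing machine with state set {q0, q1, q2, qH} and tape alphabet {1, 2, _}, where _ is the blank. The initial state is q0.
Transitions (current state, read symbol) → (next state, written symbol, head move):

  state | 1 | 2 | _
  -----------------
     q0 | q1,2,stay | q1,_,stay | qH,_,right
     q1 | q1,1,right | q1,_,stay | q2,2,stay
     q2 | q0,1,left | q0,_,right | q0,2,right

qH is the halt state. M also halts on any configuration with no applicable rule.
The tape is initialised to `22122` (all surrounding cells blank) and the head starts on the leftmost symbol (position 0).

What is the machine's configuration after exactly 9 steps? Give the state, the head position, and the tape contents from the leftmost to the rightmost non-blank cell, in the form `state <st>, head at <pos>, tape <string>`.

state q2, head at 2, tape 222

state=q0 head=0 tape=[2]2122   (q0,2)→(q1,_,stay)
state=q1 head=0 tape=[_]2122   (q1,_)→(q2,2,stay)
state=q2 head=0 tape=[2]2122   (q2,2)→(q0,_,right)
state=q0 head=1 tape=_[2]122   (q0,2)→(q1,_,stay)
state=q1 head=1 tape=_[_]122   (q1,_)→(q2,2,stay)
state=q2 head=1 tape=_[2]122   (q2,2)→(q0,_,right)
state=q0 head=2 tape=__[1]22   (q0,1)→(q1,2,stay)
state=q1 head=2 tape=__[2]22   (q1,2)→(q1,_,stay)
state=q1 head=2 tape=__[_]22   (q1,_)→(q2,2,stay)
state=q2 head=2 tape=__[2]22
After 9 steps: state q2, head at 2, tape 222.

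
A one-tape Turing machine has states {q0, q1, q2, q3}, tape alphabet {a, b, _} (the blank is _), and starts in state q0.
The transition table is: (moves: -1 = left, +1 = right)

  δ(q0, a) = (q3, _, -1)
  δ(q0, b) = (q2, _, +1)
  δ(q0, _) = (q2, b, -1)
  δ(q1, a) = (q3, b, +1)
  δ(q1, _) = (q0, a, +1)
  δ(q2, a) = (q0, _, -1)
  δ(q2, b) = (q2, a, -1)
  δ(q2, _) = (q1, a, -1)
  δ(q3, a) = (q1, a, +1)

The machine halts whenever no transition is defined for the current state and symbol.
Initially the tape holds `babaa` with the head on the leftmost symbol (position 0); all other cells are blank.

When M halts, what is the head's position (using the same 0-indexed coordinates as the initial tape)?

-3

state=q0 head=0 tape=___[b]abaa   (q0,b)→(q2,_,+1)
state=q2 head=1 tape=____[a]baa   (q2,a)→(q0,_,-1)
state=q0 head=0 tape=___[_]_baa   (q0,_)→(q2,b,-1)
state=q2 head=-1 tape=__[_]b_baa   (q2,_)→(q1,a,-1)
state=q1 head=-2 tape=_[_]ab_baa   (q1,_)→(q0,a,+1)
state=q0 head=-1 tape=_a[a]b_baa   (q0,a)→(q3,_,-1)
state=q3 head=-2 tape=_[a]_b_baa   (q3,a)→(q1,a,+1)
state=q1 head=-1 tape=_a[_]b_baa   (q1,_)→(q0,a,+1)
state=q0 head=0 tape=_aa[b]_baa   (q0,b)→(q2,_,+1)
state=q2 head=1 tape=_aa_[_]baa   (q2,_)→(q1,a,-1)
state=q1 head=0 tape=_aa[_]abaa   (q1,_)→(q0,a,+1)
state=q0 head=1 tape=_aaa[a]baa   (q0,a)→(q3,_,-1)
state=q3 head=0 tape=_aa[a]_baa   (q3,a)→(q1,a,+1)
state=q1 head=1 tape=_aaa[_]baa   (q1,_)→(q0,a,+1)
state=q0 head=2 tape=_aaaa[b]aa   (q0,b)→(q2,_,+1)
state=q2 head=3 tape=_aaaa_[a]a   (q2,a)→(q0,_,-1)
state=q0 head=2 tape=_aaaa[_]_a   (q0,_)→(q2,b,-1)
state=q2 head=1 tape=_aaa[a]b_a   (q2,a)→(q0,_,-1)
state=q0 head=0 tape=_aa[a]_b_a   (q0,a)→(q3,_,-1)
state=q3 head=-1 tape=_a[a]__b_a   (q3,a)→(q1,a,+1)
state=q1 head=0 tape=_aa[_]_b_a   (q1,_)→(q0,a,+1)
state=q0 head=1 tape=_aaa[_]b_a   (q0,_)→(q2,b,-1)
state=q2 head=0 tape=_aa[a]bb_a   (q2,a)→(q0,_,-1)
state=q0 head=-1 tape=_a[a]_bb_a   (q0,a)→(q3,_,-1)
state=q3 head=-2 tape=_[a]__bb_a   (q3,a)→(q1,a,+1)
state=q1 head=-1 tape=_a[_]_bb_a   (q1,_)→(q0,a,+1)
state=q0 head=0 tape=_aa[_]bb_a   (q0,_)→(q2,b,-1)
state=q2 head=-1 tape=_a[a]bbb_a   (q2,a)→(q0,_,-1)
state=q0 head=-2 tape=_[a]_bbb_a   (q0,a)→(q3,_,-1)
state=q3 head=-3 tape=[_]__bbb_a
At halt the head is at cell -3.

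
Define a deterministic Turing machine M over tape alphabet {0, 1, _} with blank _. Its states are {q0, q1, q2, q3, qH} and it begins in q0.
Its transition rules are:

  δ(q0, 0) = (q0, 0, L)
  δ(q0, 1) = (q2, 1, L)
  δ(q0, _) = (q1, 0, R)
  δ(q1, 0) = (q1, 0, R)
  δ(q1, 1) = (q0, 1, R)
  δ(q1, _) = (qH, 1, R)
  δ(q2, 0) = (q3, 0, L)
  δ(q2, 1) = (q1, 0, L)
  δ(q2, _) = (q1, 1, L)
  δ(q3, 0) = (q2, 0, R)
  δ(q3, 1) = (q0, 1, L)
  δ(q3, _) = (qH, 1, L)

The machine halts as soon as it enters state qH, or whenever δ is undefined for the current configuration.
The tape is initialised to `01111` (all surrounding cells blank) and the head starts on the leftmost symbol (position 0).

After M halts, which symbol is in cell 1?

0

q0 | _[0]1111___   read 0 → write 0, move L, go to q0
q0 | [_]01111___   read _ → write 0, move R, go to q1
q1 | 0[0]1111___   read 0 → write 0, move R, go to q1
q1 | 00[1]111___   read 1 → write 1, move R, go to q0
q0 | 001[1]11___   read 1 → write 1, move L, go to q2
q2 | 00[1]111___   read 1 → write 0, move L, go to q1
q1 | 0[0]0111___   read 0 → write 0, move R, go to q1
q1 | 00[0]111___   read 0 → write 0, move R, go to q1
q1 | 000[1]11___   read 1 → write 1, move R, go to q0
q0 | 0001[1]1___   read 1 → write 1, move L, go to q2
q2 | 000[1]11___   read 1 → write 0, move L, go to q1
q1 | 00[0]011___   read 0 → write 0, move R, go to q1
q1 | 000[0]11___   read 0 → write 0, move R, go to q1
q1 | 0000[1]1___   read 1 → write 1, move R, go to q0
q0 | 00001[1]___   read 1 → write 1, move L, go to q2
q2 | 0000[1]1___   read 1 → write 0, move L, go to q1
q1 | 000[0]01___   read 0 → write 0, move R, go to q1
q1 | 0000[0]1___   read 0 → write 0, move R, go to q1
q1 | 00000[1]___   read 1 → write 1, move R, go to q0
q0 | 000001[_]__   read _ → write 0, move R, go to q1
q1 | 0000010[_]_   read _ → write 1, move R, go to qH
qH | 00000101[_]
Cell 1 holds 0 when M halts.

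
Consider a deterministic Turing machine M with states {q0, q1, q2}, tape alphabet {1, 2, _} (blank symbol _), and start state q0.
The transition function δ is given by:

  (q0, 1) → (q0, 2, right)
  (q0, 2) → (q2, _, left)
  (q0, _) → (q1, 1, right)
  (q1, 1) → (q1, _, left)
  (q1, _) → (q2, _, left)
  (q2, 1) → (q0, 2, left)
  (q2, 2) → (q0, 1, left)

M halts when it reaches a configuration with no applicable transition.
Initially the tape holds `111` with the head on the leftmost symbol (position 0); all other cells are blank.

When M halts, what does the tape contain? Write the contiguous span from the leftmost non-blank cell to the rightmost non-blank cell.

q0 | _[1]11__   read 1 → write 2, move right, go to q0
q0 | _2[1]1__   read 1 → write 2, move right, go to q0
q0 | _22[1]__   read 1 → write 2, move right, go to q0
q0 | _222[_]_   read _ → write 1, move right, go to q1
q1 | _2221[_]   read _ → write _, move left, go to q2
q2 | _222[1]_   read 1 → write 2, move left, go to q0
q0 | _22[2]2_   read 2 → write _, move left, go to q2
q2 | _2[2]_2_   read 2 → write 1, move left, go to q0
q0 | _[2]1_2_   read 2 → write _, move left, go to q2
q2 | [_]_1_2_
The non-blank tape span at halt is 1_2.

1_2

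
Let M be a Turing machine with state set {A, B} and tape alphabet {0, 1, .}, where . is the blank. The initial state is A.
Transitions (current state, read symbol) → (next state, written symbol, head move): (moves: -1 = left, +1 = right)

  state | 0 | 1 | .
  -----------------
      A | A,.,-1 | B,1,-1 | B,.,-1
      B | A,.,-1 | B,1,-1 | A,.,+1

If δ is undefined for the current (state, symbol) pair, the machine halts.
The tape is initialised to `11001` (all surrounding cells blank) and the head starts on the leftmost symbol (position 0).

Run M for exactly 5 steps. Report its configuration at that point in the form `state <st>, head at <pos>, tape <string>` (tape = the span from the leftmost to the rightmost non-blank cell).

state=A head=0 tape=.[1]1001   (A,1)→(B,1,-1)
state=B head=-1 tape=[.]11001   (B,.)→(A,.,+1)
state=A head=0 tape=.[1]1001   (A,1)→(B,1,-1)
state=B head=-1 tape=[.]11001   (B,.)→(A,.,+1)
state=A head=0 tape=.[1]1001   (A,1)→(B,1,-1)
state=B head=-1 tape=[.]11001
After 5 steps: state B, head at -1, tape 11001.

state B, head at -1, tape 11001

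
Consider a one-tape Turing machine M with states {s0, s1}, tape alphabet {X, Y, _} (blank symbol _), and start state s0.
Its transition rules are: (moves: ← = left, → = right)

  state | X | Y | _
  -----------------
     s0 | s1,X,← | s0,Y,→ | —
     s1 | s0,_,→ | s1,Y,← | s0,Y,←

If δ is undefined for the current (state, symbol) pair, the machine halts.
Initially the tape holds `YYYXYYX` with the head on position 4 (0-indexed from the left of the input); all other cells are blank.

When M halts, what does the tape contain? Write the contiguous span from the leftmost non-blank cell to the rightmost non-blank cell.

YYYYYYYX

state=s0 head=4 tape=__YYYX[Y]YX   (s0,Y)→(s0,Y,→)
state=s0 head=5 tape=__YYYXY[Y]X   (s0,Y)→(s0,Y,→)
state=s0 head=6 tape=__YYYXYY[X]   (s0,X)→(s1,X,←)
state=s1 head=5 tape=__YYYXY[Y]X   (s1,Y)→(s1,Y,←)
state=s1 head=4 tape=__YYYX[Y]YX   (s1,Y)→(s1,Y,←)
state=s1 head=3 tape=__YYY[X]YYX   (s1,X)→(s0,_,→)
state=s0 head=4 tape=__YYY_[Y]YX   (s0,Y)→(s0,Y,→)
state=s0 head=5 tape=__YYY_Y[Y]X   (s0,Y)→(s0,Y,→)
state=s0 head=6 tape=__YYY_YY[X]   (s0,X)→(s1,X,←)
state=s1 head=5 tape=__YYY_Y[Y]X   (s1,Y)→(s1,Y,←)
state=s1 head=4 tape=__YYY_[Y]YX   (s1,Y)→(s1,Y,←)
state=s1 head=3 tape=__YYY[_]YYX   (s1,_)→(s0,Y,←)
state=s0 head=2 tape=__YY[Y]YYYX   (s0,Y)→(s0,Y,→)
state=s0 head=3 tape=__YYY[Y]YYX   (s0,Y)→(s0,Y,→)
state=s0 head=4 tape=__YYYY[Y]YX   (s0,Y)→(s0,Y,→)
state=s0 head=5 tape=__YYYYY[Y]X   (s0,Y)→(s0,Y,→)
state=s0 head=6 tape=__YYYYYY[X]   (s0,X)→(s1,X,←)
state=s1 head=5 tape=__YYYYY[Y]X   (s1,Y)→(s1,Y,←)
state=s1 head=4 tape=__YYYY[Y]YX   (s1,Y)→(s1,Y,←)
state=s1 head=3 tape=__YYY[Y]YYX   (s1,Y)→(s1,Y,←)
state=s1 head=2 tape=__YY[Y]YYYX   (s1,Y)→(s1,Y,←)
state=s1 head=1 tape=__Y[Y]YYYYX   (s1,Y)→(s1,Y,←)
state=s1 head=0 tape=__[Y]YYYYYX   (s1,Y)→(s1,Y,←)
state=s1 head=-1 tape=_[_]YYYYYYX   (s1,_)→(s0,Y,←)
state=s0 head=-2 tape=[_]YYYYYYYX
The non-blank tape span at halt is YYYYYYYX.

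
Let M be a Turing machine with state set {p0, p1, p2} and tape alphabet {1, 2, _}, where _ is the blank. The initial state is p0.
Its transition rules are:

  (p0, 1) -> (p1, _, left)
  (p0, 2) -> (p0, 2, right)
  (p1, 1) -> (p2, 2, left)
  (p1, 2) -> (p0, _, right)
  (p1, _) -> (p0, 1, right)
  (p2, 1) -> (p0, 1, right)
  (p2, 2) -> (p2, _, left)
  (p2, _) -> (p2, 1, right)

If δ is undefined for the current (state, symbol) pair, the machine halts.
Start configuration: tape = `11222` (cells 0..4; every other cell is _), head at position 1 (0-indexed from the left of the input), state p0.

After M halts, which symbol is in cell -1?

p0 | _1[1]222   read 1 → write _, move left, go to p1
p1 | _[1]_222   read 1 → write 2, move left, go to p2
p2 | [_]2_222   read _ → write 1, move right, go to p2
p2 | 1[2]_222   read 2 → write _, move left, go to p2
p2 | [1]__222   read 1 → write 1, move right, go to p0
p0 | 1[_]_222
Cell -1 holds 1 when M halts.

1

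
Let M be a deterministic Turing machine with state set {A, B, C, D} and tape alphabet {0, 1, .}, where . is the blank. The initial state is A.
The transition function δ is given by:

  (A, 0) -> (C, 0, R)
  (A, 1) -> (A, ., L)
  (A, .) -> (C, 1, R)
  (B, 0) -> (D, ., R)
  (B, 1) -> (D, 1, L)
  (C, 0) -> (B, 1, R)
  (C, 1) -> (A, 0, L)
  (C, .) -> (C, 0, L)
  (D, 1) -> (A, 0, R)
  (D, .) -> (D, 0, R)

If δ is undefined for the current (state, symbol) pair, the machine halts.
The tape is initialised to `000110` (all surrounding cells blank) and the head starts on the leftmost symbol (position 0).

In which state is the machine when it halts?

D

A | [0]00110   read 0 → write 0, move R, go to C
C | 0[0]0110   read 0 → write 1, move R, go to B
B | 01[0]110   read 0 → write ., move R, go to D
D | 01.[1]10   read 1 → write 0, move R, go to A
A | 01.0[1]0   read 1 → write ., move L, go to A
A | 01.[0].0   read 0 → write 0, move R, go to C
C | 01.0[.]0   read . → write 0, move L, go to C
C | 01.[0]00   read 0 → write 1, move R, go to B
B | 01.1[0]0   read 0 → write ., move R, go to D
D | 01.1.[0]
No transition is defined for (D, 0); M halts in state D.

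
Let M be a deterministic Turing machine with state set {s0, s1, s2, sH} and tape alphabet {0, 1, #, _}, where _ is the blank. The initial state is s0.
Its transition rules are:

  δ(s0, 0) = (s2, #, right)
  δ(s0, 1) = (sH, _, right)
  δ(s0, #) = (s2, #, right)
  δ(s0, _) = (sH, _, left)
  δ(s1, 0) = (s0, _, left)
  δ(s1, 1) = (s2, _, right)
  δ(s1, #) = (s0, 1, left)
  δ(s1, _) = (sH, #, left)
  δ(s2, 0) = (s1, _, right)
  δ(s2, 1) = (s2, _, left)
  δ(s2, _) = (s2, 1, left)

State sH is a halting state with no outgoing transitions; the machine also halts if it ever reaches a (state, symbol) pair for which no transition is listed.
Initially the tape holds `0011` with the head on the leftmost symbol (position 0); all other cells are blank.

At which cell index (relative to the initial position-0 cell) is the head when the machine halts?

0

s0 | [0]011   read 0 → write #, move right, go to s2
s2 | #[0]11   read 0 → write _, move right, go to s1
s1 | #_[1]1   read 1 → write _, move right, go to s2
s2 | #__[1]   read 1 → write _, move left, go to s2
s2 | #_[_]_   read _ → write 1, move left, go to s2
s2 | #[_]1_   read _ → write 1, move left, go to s2
s2 | [#]11_
At halt the head is at cell 0.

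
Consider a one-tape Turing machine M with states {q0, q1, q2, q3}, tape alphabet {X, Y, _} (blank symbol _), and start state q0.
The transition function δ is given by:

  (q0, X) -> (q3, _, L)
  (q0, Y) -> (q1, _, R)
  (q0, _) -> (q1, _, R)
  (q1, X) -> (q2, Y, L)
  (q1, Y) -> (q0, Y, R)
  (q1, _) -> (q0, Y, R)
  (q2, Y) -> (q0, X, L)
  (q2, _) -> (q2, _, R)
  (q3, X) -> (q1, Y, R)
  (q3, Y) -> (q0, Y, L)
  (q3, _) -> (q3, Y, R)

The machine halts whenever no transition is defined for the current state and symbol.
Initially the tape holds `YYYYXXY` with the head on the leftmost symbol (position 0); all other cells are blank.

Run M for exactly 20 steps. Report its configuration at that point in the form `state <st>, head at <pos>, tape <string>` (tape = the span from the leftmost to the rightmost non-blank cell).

state q0, head at 4, tape Y_Y_XY

q0 | [Y]YYYXXY   read Y → write _, move R, go to q1
q1 | _[Y]YYXXY   read Y → write Y, move R, go to q0
q0 | _Y[Y]YXXY   read Y → write _, move R, go to q1
q1 | _Y_[Y]XXY   read Y → write Y, move R, go to q0
q0 | _Y_Y[X]XY   read X → write _, move L, go to q3
q3 | _Y_[Y]_XY   read Y → write Y, move L, go to q0
q0 | _Y[_]Y_XY   read _ → write _, move R, go to q1
q1 | _Y_[Y]_XY   read Y → write Y, move R, go to q0
q0 | _Y_Y[_]XY   read _ → write _, move R, go to q1
q1 | _Y_Y_[X]Y   read X → write Y, move L, go to q2
q2 | _Y_Y[_]YY   read _ → write _, move R, go to q2
q2 | _Y_Y_[Y]Y   read Y → write X, move L, go to q0
q0 | _Y_Y[_]XY   read _ → write _, move R, go to q1
q1 | _Y_Y_[X]Y   read X → write Y, move L, go to q2
q2 | _Y_Y[_]YY   read _ → write _, move R, go to q2
q2 | _Y_Y_[Y]Y   read Y → write X, move L, go to q0
q0 | _Y_Y[_]XY   read _ → write _, move R, go to q1
q1 | _Y_Y_[X]Y   read X → write Y, move L, go to q2
q2 | _Y_Y[_]YY   read _ → write _, move R, go to q2
q2 | _Y_Y_[Y]Y   read Y → write X, move L, go to q0
q0 | _Y_Y[_]XY
After 20 steps: state q0, head at 4, tape Y_Y_XY.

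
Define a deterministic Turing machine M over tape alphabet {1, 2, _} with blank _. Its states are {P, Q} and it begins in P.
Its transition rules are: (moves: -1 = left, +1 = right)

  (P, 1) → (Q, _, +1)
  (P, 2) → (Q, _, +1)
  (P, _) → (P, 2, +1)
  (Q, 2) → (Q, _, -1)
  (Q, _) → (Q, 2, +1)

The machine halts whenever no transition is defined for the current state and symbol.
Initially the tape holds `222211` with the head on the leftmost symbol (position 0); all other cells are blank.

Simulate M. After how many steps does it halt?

22

state=P head=0 tape=__[2]22211   (P,2)→(Q,_,+1)
state=Q head=1 tape=___[2]2211   (Q,2)→(Q,_,-1)
state=Q head=0 tape=__[_]_2211   (Q,_)→(Q,2,+1)
state=Q head=1 tape=__2[_]2211   (Q,_)→(Q,2,+1)
state=Q head=2 tape=__22[2]211   (Q,2)→(Q,_,-1)
state=Q head=1 tape=__2[2]_211   (Q,2)→(Q,_,-1)
state=Q head=0 tape=__[2]__211   (Q,2)→(Q,_,-1)
state=Q head=-1 tape=_[_]___211   (Q,_)→(Q,2,+1)
state=Q head=0 tape=_2[_]__211   (Q,_)→(Q,2,+1)
state=Q head=1 tape=_22[_]_211   (Q,_)→(Q,2,+1)
state=Q head=2 tape=_222[_]211   (Q,_)→(Q,2,+1)
state=Q head=3 tape=_2222[2]11   (Q,2)→(Q,_,-1)
state=Q head=2 tape=_222[2]_11   (Q,2)→(Q,_,-1)
state=Q head=1 tape=_22[2]__11   (Q,2)→(Q,_,-1)
state=Q head=0 tape=_2[2]___11   (Q,2)→(Q,_,-1)
state=Q head=-1 tape=_[2]____11   (Q,2)→(Q,_,-1)
state=Q head=-2 tape=[_]_____11   (Q,_)→(Q,2,+1)
state=Q head=-1 tape=2[_]____11   (Q,_)→(Q,2,+1)
state=Q head=0 tape=22[_]___11   (Q,_)→(Q,2,+1)
state=Q head=1 tape=222[_]__11   (Q,_)→(Q,2,+1)
state=Q head=2 tape=2222[_]_11   (Q,_)→(Q,2,+1)
state=Q head=3 tape=22222[_]11   (Q,_)→(Q,2,+1)
state=Q head=4 tape=222222[1]1
M halts after 22 transitions.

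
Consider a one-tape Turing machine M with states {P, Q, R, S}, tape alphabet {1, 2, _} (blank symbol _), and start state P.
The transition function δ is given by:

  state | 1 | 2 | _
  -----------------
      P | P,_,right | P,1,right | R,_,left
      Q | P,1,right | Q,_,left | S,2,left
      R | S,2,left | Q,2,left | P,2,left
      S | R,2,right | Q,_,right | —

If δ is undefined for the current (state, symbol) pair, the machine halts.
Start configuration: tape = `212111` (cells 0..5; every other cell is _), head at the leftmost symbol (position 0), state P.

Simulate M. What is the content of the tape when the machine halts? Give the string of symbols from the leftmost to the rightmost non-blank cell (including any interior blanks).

1__2_2

state=P head=0 tape=[2]12111_   (P,2)→(P,1,right)
state=P head=1 tape=1[1]2111_   (P,1)→(P,_,right)
state=P head=2 tape=1_[2]111_   (P,2)→(P,1,right)
state=P head=3 tape=1_1[1]11_   (P,1)→(P,_,right)
state=P head=4 tape=1_1_[1]1_   (P,1)→(P,_,right)
state=P head=5 tape=1_1__[1]_   (P,1)→(P,_,right)
state=P head=6 tape=1_1___[_]   (P,_)→(R,_,left)
state=R head=5 tape=1_1__[_]_   (R,_)→(P,2,left)
state=P head=4 tape=1_1_[_]2_   (P,_)→(R,_,left)
state=R head=3 tape=1_1[_]_2_   (R,_)→(P,2,left)
state=P head=2 tape=1_[1]2_2_   (P,1)→(P,_,right)
state=P head=3 tape=1__[2]_2_   (P,2)→(P,1,right)
state=P head=4 tape=1__1[_]2_   (P,_)→(R,_,left)
state=R head=3 tape=1__[1]_2_   (R,1)→(S,2,left)
state=S head=2 tape=1_[_]2_2_
The non-blank tape span at halt is 1__2_2.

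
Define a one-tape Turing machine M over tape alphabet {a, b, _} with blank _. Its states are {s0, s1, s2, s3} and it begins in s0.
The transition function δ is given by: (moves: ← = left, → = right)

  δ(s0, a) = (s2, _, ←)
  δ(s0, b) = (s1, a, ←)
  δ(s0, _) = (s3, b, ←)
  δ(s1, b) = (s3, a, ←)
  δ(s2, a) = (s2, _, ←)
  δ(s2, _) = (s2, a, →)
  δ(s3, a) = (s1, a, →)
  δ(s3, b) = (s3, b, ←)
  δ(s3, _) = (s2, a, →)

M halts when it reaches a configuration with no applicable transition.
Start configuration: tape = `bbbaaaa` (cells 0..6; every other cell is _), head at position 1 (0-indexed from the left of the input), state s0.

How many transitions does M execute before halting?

state=s0 head=1 tape=___b[b]baaaa   (s0,b)→(s1,a,←)
state=s1 head=0 tape=___[b]abaaaa   (s1,b)→(s3,a,←)
state=s3 head=-1 tape=__[_]aabaaaa   (s3,_)→(s2,a,→)
state=s2 head=0 tape=__a[a]abaaaa   (s2,a)→(s2,_,←)
state=s2 head=-1 tape=__[a]_abaaaa   (s2,a)→(s2,_,←)
state=s2 head=-2 tape=_[_]__abaaaa   (s2,_)→(s2,a,→)
state=s2 head=-1 tape=_a[_]_abaaaa   (s2,_)→(s2,a,→)
state=s2 head=0 tape=_aa[_]abaaaa   (s2,_)→(s2,a,→)
state=s2 head=1 tape=_aaa[a]baaaa   (s2,a)→(s2,_,←)
state=s2 head=0 tape=_aa[a]_baaaa   (s2,a)→(s2,_,←)
state=s2 head=-1 tape=_a[a]__baaaa   (s2,a)→(s2,_,←)
state=s2 head=-2 tape=_[a]___baaaa   (s2,a)→(s2,_,←)
state=s2 head=-3 tape=[_]____baaaa   (s2,_)→(s2,a,→)
state=s2 head=-2 tape=a[_]___baaaa   (s2,_)→(s2,a,→)
state=s2 head=-1 tape=aa[_]__baaaa   (s2,_)→(s2,a,→)
state=s2 head=0 tape=aaa[_]_baaaa   (s2,_)→(s2,a,→)
state=s2 head=1 tape=aaaa[_]baaaa   (s2,_)→(s2,a,→)
state=s2 head=2 tape=aaaaa[b]aaaa
M halts after 17 transitions.

17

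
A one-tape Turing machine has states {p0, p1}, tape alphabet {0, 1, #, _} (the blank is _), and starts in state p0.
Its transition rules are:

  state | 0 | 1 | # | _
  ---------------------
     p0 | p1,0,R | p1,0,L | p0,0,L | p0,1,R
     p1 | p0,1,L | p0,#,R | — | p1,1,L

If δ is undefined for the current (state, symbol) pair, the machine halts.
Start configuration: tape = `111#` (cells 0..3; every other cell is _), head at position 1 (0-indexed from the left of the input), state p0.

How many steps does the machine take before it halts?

19

p0 | 1[1]1#_   read 1 → write 0, move L, go to p1
p1 | [1]01#_   read 1 → write #, move R, go to p0
p0 | #[0]1#_   read 0 → write 0, move R, go to p1
p1 | #0[1]#_   read 1 → write #, move R, go to p0
p0 | #0#[#]_   read # → write 0, move L, go to p0
p0 | #0[#]0_   read # → write 0, move L, go to p0
p0 | #[0]00_   read 0 → write 0, move R, go to p1
p1 | #0[0]0_   read 0 → write 1, move L, go to p0
p0 | #[0]10_   read 0 → write 0, move R, go to p1
p1 | #0[1]0_   read 1 → write #, move R, go to p0
p0 | #0#[0]_   read 0 → write 0, move R, go to p1
p1 | #0#0[_]   read _ → write 1, move L, go to p1
p1 | #0#[0]1   read 0 → write 1, move L, go to p0
p0 | #0[#]11   read # → write 0, move L, go to p0
p0 | #[0]011   read 0 → write 0, move R, go to p1
p1 | #0[0]11   read 0 → write 1, move L, go to p0
p0 | #[0]111   read 0 → write 0, move R, go to p1
p1 | #0[1]11   read 1 → write #, move R, go to p0
p0 | #0#[1]1   read 1 → write 0, move L, go to p1
p1 | #0[#]01
M halts after 19 transitions.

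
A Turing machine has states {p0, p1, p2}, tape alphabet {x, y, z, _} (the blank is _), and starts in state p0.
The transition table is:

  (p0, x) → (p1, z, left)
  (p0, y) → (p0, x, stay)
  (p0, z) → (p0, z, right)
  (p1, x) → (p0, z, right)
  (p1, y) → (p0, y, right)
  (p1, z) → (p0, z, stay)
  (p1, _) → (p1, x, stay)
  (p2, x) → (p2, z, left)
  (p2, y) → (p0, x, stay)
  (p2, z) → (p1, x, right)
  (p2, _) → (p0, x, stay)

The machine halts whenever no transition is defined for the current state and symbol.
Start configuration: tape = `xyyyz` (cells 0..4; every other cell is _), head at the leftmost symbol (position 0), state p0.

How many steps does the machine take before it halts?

20

p0 | _[x]yyyz_   read x → write z, move left, go to p1
p1 | [_]zyyyz_   read _ → write x, move stay, go to p1
p1 | [x]zyyyz_   read x → write z, move right, go to p0
p0 | z[z]yyyz_   read z → write z, move right, go to p0
p0 | zz[y]yyz_   read y → write x, move stay, go to p0
p0 | zz[x]yyz_   read x → write z, move left, go to p1
p1 | z[z]zyyz_   read z → write z, move stay, go to p0
p0 | z[z]zyyz_   read z → write z, move right, go to p0
p0 | zz[z]yyz_   read z → write z, move right, go to p0
p0 | zzz[y]yz_   read y → write x, move stay, go to p0
p0 | zzz[x]yz_   read x → write z, move left, go to p1
p1 | zz[z]zyz_   read z → write z, move stay, go to p0
p0 | zz[z]zyz_   read z → write z, move right, go to p0
p0 | zzz[z]yz_   read z → write z, move right, go to p0
p0 | zzzz[y]z_   read y → write x, move stay, go to p0
p0 | zzzz[x]z_   read x → write z, move left, go to p1
p1 | zzz[z]zz_   read z → write z, move stay, go to p0
p0 | zzz[z]zz_   read z → write z, move right, go to p0
p0 | zzzz[z]z_   read z → write z, move right, go to p0
p0 | zzzzz[z]_   read z → write z, move right, go to p0
p0 | zzzzzz[_]
M halts after 20 transitions.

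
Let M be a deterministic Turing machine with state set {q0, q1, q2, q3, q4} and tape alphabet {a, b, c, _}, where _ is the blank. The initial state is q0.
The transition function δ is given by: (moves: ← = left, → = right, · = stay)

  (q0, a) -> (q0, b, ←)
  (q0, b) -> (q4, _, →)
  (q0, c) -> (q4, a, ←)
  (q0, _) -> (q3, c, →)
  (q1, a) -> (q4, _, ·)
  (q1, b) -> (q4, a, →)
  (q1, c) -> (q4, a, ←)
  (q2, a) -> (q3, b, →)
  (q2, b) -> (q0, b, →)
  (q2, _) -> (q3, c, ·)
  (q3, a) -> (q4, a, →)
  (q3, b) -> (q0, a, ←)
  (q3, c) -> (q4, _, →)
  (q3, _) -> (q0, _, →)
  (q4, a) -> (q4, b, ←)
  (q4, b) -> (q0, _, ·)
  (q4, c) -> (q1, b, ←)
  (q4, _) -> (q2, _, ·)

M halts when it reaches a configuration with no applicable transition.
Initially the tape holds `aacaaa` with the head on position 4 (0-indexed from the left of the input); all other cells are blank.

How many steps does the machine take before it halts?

state=q0 head=4 tape=_aaca[a]a   (q0,a)→(q0,b,←)
state=q0 head=3 tape=_aac[a]ba   (q0,a)→(q0,b,←)
state=q0 head=2 tape=_aa[c]bba   (q0,c)→(q4,a,←)
state=q4 head=1 tape=_a[a]abba   (q4,a)→(q4,b,←)
state=q4 head=0 tape=_[a]babba   (q4,a)→(q4,b,←)
state=q4 head=-1 tape=[_]bbabba   (q4,_)→(q2,_,·)
state=q2 head=-1 tape=[_]bbabba   (q2,_)→(q3,c,·)
state=q3 head=-1 tape=[c]bbabba   (q3,c)→(q4,_,→)
state=q4 head=0 tape=_[b]babba   (q4,b)→(q0,_,·)
state=q0 head=0 tape=_[_]babba   (q0,_)→(q3,c,→)
state=q3 head=1 tape=_c[b]abba   (q3,b)→(q0,a,←)
state=q0 head=0 tape=_[c]aabba   (q0,c)→(q4,a,←)
state=q4 head=-1 tape=[_]aaabba   (q4,_)→(q2,_,·)
state=q2 head=-1 tape=[_]aaabba   (q2,_)→(q3,c,·)
state=q3 head=-1 tape=[c]aaabba   (q3,c)→(q4,_,→)
state=q4 head=0 tape=_[a]aabba   (q4,a)→(q4,b,←)
state=q4 head=-1 tape=[_]baabba   (q4,_)→(q2,_,·)
state=q2 head=-1 tape=[_]baabba   (q2,_)→(q3,c,·)
state=q3 head=-1 tape=[c]baabba   (q3,c)→(q4,_,→)
state=q4 head=0 tape=_[b]aabba   (q4,b)→(q0,_,·)
state=q0 head=0 tape=_[_]aabba   (q0,_)→(q3,c,→)
state=q3 head=1 tape=_c[a]abba   (q3,a)→(q4,a,→)
state=q4 head=2 tape=_ca[a]bba   (q4,a)→(q4,b,←)
state=q4 head=1 tape=_c[a]bbba   (q4,a)→(q4,b,←)
state=q4 head=0 tape=_[c]bbbba   (q4,c)→(q1,b,←)
state=q1 head=-1 tape=[_]bbbbba
M halts after 25 transitions.

25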